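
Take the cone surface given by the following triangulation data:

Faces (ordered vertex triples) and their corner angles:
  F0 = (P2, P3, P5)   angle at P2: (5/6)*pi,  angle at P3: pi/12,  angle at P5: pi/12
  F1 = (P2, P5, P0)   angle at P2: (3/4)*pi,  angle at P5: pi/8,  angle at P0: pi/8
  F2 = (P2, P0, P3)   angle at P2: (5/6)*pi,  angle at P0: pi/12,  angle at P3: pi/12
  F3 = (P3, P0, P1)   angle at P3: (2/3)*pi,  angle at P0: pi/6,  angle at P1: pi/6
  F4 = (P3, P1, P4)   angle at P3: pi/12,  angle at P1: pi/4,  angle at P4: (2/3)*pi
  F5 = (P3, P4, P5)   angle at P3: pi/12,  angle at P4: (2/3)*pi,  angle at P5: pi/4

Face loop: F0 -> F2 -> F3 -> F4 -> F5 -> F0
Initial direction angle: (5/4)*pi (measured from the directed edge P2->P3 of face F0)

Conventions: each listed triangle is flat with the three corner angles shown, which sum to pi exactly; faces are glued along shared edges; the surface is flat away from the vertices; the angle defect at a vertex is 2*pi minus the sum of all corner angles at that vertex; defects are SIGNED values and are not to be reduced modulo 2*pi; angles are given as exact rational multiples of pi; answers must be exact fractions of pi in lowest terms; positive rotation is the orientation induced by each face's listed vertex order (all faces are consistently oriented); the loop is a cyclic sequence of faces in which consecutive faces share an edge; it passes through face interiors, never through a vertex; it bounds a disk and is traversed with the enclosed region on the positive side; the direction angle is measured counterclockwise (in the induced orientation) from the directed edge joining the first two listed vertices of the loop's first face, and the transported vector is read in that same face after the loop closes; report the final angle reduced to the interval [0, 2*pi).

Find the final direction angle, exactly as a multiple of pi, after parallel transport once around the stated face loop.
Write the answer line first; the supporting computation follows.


Answer: final direction angle = pi/4

enclosed vertex P3: corner angles sum to pi, defect = 2*pi - pi = pi
final direction = starting direction + enclosed defect total, reduced mod 2*pi (induced orientation)
final angle = (5/4)*pi + pi = pi/4 (mod 2*pi)


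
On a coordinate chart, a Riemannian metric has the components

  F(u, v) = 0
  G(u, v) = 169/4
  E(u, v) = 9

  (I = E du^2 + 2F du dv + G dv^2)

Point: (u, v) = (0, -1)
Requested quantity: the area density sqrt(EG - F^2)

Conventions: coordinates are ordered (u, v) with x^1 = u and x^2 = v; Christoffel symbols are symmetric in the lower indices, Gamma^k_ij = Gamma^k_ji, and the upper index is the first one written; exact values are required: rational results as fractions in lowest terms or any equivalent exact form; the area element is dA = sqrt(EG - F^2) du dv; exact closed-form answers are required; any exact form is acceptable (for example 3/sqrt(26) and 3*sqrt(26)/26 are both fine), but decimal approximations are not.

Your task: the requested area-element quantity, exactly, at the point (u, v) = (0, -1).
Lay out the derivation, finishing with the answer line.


E = 9, F = 0, G = 169/4; EG - F^2 = 1521/4

Answer: sqrt(EG - F^2) = 39/2


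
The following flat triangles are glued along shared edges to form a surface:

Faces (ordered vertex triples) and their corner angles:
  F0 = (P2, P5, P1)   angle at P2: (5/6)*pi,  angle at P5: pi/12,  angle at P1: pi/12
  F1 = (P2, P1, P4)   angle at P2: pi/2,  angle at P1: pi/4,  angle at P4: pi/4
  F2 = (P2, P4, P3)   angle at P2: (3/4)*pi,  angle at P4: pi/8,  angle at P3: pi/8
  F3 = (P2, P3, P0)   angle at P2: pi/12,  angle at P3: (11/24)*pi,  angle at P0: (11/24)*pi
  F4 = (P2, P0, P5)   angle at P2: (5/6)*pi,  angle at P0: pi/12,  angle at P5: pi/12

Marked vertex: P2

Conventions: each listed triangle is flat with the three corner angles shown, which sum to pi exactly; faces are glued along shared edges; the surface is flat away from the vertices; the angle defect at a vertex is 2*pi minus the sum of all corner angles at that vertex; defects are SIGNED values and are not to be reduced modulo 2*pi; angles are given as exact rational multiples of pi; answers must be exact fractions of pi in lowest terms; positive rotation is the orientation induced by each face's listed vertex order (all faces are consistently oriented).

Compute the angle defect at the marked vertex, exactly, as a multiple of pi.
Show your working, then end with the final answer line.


Sum of corner angles at P2: 3*pi
defect = 2*pi - 3*pi

Answer: defect(P2) = -pi


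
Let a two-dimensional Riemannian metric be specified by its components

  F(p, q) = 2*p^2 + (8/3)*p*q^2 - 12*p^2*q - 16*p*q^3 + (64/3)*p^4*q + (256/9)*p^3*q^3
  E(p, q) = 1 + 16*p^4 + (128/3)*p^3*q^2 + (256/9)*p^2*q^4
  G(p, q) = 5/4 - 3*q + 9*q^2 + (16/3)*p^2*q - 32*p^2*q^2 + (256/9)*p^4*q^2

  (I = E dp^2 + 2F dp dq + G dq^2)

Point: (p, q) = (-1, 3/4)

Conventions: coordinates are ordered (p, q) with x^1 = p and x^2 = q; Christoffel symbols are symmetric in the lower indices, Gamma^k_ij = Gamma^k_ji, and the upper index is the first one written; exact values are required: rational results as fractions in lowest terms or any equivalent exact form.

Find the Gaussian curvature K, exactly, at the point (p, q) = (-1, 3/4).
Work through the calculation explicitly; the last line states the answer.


E = 2, F = 9/4, G = 97/16, EG - F^2 = 113/16 at the point
E_p = -10, E_q = -16, F_p = -77/4, F_q = -47/3, G_p = -36, G_q = 21/2
E_qq = 320/3, F_pq = 179/3, G_pp = 164
The intrinsic route: Brioschi's K = (det M1 - det M2)/(EG - F^2)^2.
M1 = [[-E_qq/2 + F_pq - G_pp/2, E_p/2, F_p - E_q/2], [F_q - G_p/2, E, F], [G_q/2, F, G]] = [[-227/3, -5, -45/4], [7/3, 2, 9/4], [21/4, 9/4, 97/16]]; det M1 = -1391/3
M2 = [[0, E_q/2, G_p/2], [E_q/2, E, F], [G_p/2, F, G]] = [[0, -8, -18], [-8, 2, 9/4], [-18, 9/4, 97/16]]; det M2 = -388
det M1 - det M2 = -227/3; K = -227/3 / (113/16)^2 = -58112/38307

Answer: K = -58112/38307


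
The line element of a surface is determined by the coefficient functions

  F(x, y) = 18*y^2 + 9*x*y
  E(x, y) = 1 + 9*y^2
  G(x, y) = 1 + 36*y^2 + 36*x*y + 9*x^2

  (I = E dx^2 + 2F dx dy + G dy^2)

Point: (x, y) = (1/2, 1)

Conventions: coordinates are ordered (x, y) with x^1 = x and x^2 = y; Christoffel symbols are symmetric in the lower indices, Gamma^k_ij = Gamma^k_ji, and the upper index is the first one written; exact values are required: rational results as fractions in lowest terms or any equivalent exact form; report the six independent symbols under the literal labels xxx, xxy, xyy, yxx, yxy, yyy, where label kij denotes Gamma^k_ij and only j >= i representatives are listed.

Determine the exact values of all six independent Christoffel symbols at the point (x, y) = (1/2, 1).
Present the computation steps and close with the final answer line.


E = 10, F = 45/2, G = 229/4 at the point
E_x = 0, E_y = 18, F_x = 9, F_y = 81/2, G_x = 45, G_y = 90
EG - F^2 = 265/4;  g^inv = (4/265) * [[229/4, -45/2], [-45/2, 10]]
first-kind symbols [ij,l] = (1/2)(d_i g_jl + d_j g_il - d_l g_ij): [xx,x] = E_x/2 = 0, [xx,y] = F_x - E_y/2 = 0, [xy,x] = E_y/2 = 9, [xy,y] = G_x/2 = 45/2, [yy,x] = F_y - G_x/2 = 18, [yy,y] = G_y/2 = 45
Gamma^x_ij = (G*[ij,x] - F*[ij,y])/(EG - F^2), Gamma^y_ij = (E*[ij,y] - F*[ij,x])/(EG - F^2)

Answer: Gamma_xxx = 0, Gamma_xxy = 36/265, Gamma_xyy = 72/265, Gamma_yxx = 0, Gamma_yxy = 18/53, Gamma_yyy = 36/53


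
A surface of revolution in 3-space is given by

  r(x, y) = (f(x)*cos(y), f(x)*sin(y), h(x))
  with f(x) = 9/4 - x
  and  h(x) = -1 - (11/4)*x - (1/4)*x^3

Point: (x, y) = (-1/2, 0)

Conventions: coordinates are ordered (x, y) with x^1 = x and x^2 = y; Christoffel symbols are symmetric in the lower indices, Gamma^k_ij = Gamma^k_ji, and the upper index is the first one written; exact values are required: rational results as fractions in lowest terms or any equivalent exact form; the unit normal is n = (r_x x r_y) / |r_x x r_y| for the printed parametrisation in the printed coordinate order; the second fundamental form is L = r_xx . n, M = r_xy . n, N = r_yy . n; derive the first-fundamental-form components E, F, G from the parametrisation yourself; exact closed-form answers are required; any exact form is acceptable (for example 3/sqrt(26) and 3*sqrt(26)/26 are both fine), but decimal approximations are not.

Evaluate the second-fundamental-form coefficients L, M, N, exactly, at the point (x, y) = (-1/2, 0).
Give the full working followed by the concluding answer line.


f = 11/4, f' = -1, f'' = 0, h' = -47/16, h'' = 3/4
E = 2465/256, F = 0, G = 121/16; answer radicand W^2 = 2465/256
unnormalised second-form numerators: l = -3/4, m = 0, n = -517/64; L = l/sqrt(2465/256), and similarly M = m/sqrt(W^2), N = n/sqrt(W^2)

Answer: L = -12*sqrt(2465)/2465, M = 0, N = -517*sqrt(2465)/9860


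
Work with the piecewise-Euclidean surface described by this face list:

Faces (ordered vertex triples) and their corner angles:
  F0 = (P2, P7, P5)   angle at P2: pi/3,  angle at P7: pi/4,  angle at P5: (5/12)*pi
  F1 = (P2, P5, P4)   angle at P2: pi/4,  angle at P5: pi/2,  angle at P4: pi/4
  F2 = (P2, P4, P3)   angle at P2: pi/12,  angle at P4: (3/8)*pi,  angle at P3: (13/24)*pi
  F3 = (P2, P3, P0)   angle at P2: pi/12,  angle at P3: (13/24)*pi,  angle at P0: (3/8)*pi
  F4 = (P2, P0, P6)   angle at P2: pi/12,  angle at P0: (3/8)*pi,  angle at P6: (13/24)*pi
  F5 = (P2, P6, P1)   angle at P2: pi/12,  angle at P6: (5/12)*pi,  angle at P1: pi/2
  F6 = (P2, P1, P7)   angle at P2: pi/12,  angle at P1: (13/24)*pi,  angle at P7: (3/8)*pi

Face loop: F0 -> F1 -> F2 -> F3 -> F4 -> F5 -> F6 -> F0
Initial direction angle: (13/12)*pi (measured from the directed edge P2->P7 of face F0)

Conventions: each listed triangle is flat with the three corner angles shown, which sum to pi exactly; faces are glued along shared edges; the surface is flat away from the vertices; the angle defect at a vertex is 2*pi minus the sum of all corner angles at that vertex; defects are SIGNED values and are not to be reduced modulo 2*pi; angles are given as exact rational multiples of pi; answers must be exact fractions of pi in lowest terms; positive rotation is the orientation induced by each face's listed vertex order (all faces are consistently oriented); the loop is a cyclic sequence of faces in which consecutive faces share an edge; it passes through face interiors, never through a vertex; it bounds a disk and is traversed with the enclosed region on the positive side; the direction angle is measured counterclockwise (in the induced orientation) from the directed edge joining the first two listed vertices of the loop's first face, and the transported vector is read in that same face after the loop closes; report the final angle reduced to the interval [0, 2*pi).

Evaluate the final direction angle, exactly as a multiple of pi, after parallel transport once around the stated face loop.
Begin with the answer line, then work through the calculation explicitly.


Answer: final direction angle = pi/12

enclosed vertex P2: corner angles sum to pi, defect = 2*pi - pi = pi
final direction = starting direction + enclosed defect total, reduced mod 2*pi (induced orientation)
final angle = (13/12)*pi + pi = pi/12 (mod 2*pi)


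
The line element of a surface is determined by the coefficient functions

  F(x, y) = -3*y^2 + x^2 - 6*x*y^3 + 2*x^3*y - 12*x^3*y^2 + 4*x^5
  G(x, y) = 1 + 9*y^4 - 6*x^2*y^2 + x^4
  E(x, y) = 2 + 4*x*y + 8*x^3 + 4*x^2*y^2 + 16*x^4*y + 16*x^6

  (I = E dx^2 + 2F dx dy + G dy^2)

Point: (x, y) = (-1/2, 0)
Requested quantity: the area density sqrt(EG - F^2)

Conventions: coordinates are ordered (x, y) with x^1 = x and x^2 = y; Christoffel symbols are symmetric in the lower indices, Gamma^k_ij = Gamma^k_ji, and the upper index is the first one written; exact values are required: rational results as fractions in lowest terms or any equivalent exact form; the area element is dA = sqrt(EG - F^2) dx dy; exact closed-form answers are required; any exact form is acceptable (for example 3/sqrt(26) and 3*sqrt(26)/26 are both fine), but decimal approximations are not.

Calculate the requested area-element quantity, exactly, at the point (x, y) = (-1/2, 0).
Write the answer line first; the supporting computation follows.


Answer: sqrt(EG - F^2) = sqrt(21)/4

E = 5/4, F = 1/8, G = 17/16; EG - F^2 = 21/16


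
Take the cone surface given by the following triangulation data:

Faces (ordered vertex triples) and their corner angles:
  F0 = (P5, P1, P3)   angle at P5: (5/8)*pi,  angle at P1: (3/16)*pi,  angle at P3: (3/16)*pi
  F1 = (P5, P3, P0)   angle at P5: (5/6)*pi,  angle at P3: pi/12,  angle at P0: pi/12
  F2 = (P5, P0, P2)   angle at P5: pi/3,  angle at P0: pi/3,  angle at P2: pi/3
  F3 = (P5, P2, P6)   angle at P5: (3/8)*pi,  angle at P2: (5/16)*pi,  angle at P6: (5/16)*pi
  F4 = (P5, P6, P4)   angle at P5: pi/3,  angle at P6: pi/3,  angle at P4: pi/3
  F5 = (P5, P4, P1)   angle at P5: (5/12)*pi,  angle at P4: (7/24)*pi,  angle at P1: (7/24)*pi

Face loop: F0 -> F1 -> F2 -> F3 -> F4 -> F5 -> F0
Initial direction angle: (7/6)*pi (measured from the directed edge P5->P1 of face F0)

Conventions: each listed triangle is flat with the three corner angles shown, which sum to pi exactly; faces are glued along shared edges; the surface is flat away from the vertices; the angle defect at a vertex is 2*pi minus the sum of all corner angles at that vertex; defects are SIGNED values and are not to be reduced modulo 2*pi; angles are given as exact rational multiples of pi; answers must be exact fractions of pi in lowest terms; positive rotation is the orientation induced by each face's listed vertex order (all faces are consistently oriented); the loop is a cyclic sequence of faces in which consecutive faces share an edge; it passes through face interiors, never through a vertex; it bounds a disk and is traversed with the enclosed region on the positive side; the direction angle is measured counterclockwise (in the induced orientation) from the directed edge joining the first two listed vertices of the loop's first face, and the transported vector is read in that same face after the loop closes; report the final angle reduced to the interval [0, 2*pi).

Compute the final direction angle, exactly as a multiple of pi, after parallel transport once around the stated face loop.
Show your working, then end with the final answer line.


enclosed vertex P5: corner angles sum to (35/12)*pi, defect = 2*pi - (35/12)*pi = (-11/12)*pi
adding the enclosed defects to the starting angle (mod 2*pi, induced orientation) gives the holonomy
final angle = (7/6)*pi - (11/12)*pi = pi/4 (mod 2*pi)

Answer: final direction angle = pi/4


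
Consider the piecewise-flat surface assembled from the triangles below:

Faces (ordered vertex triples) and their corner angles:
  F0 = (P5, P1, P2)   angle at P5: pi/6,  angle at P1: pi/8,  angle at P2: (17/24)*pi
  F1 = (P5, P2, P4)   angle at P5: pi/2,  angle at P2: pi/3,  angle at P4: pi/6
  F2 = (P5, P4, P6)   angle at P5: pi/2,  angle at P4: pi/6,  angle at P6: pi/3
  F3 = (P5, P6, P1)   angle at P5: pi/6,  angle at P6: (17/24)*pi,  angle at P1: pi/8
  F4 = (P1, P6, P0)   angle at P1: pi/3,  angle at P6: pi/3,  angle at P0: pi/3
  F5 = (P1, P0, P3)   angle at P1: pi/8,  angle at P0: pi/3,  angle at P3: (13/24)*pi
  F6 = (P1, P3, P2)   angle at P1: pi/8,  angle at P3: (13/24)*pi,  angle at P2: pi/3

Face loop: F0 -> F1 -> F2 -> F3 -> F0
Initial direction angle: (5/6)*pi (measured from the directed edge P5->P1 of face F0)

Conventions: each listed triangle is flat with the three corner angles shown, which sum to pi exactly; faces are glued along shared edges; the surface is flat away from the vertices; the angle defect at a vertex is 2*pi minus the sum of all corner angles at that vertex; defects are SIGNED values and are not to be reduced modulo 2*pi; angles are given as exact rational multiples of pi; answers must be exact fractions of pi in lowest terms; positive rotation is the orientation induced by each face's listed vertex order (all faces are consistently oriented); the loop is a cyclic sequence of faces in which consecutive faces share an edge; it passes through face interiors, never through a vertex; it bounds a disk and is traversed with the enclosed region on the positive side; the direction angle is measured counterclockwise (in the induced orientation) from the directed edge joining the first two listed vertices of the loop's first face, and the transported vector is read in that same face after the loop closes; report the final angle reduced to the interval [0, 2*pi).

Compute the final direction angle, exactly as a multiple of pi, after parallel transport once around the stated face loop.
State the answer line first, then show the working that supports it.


Answer: final direction angle = (3/2)*pi

enclosed vertex P5: corner angles sum to (4/3)*pi, defect = 2*pi - (4/3)*pi = (2/3)*pi
summing the enclosed defects onto the initial angle, mod 2*pi in the induced orientation:
final angle = (5/6)*pi + (2/3)*pi = (3/2)*pi (mod 2*pi)


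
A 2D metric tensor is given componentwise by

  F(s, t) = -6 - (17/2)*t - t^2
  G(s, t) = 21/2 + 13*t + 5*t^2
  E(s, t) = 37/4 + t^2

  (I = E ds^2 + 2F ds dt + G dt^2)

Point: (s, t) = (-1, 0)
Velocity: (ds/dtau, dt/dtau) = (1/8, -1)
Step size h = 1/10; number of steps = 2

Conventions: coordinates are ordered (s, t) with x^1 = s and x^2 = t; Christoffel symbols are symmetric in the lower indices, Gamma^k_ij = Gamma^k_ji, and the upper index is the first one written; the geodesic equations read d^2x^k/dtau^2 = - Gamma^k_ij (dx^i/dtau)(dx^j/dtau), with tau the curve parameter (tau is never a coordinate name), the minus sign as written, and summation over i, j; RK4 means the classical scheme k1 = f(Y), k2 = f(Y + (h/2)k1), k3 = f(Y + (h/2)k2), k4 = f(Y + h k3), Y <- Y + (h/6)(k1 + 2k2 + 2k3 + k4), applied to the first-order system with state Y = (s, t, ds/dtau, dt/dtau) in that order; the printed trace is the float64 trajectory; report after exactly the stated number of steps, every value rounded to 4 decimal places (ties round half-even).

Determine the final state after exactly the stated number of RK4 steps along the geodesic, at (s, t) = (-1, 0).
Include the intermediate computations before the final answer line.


f(Y) = (ds/dtau, dt/dtau, -Gamma^s_ij Y'^i Y'^j, -Gamma^t_ij Y'^i Y'^j) with the Gammas evaluated at the stage position; h = 0.100000; intermediate values shown to 6 dp
step 0: s = -1.0000, t = 0.0000, ds/dtau = 0.1250, dt/dtau = -1.0000
step 1:
  k1: at (s, t) = (-1.000000, 0.000000), (ds/dtau, dt/dtau) = (0.125000, -1.000000); Gamma_sss = 0.000000, Gamma_sst = 0.000000, Gamma_stt = -0.822086, Gamma_tss = 0.000000, Gamma_tst = 0.000000, Gamma_ttt = 0.149284; k1 = (0.125000, -1.000000, 0.822086, -0.149284)
  k2: at (s, t) = (-0.993750, -0.050000), (ds/dtau, dt/dtau) = (0.166104, -1.007464); Gamma_sss = 0.004637, Gamma_sst = -0.008199, Gamma_stt = -0.797842, Gamma_tss = 0.007692, Gamma_tst = -0.004637, Gamma_ttt = 0.182513; k2 = (0.166104, -1.007464, 0.806925, -0.187012)
  k3: at (s, t) = (-0.991695, -0.050373), (ds/dtau, dt/dtau) = (0.165346, -1.009351); Gamma_sss = 0.004669, Gamma_sst = -0.008257, Gamma_stt = -0.797671, Gamma_tss = 0.007750, Gamma_tst = -0.004669, Gamma_ttt = 0.182761; k3 = (0.165346, -1.009351, 0.809774, -0.187965)
  k4: at (s, t) = (-0.983465, -0.100935), (ds/dtau, dt/dtau) = (0.205977, -1.018797); Gamma_sss = 0.008813, Gamma_sst = -0.015803, Gamma_stt = -0.775756, Gamma_tss = 0.015840, Gamma_tst = -0.008813, Gamma_ttt = 0.216310; k4 = (0.205977, -1.018797, 0.798187, -0.228889)
  Y <- Y + (h/6)(k1 + 2k2 + 2k3 + k4): s = -0.9834, t = -0.1009, ds/dtau = 0.2059, dt/dtau = -1.0188
step 2:
  k1: at (s, t) = (-0.983435, -0.100874), (ds/dtau, dt/dtau) = (0.205895, -1.018802); Gamma_sss = 0.008808, Gamma_sst = -0.015795, Gamma_stt = -0.775781, Gamma_tss = 0.015830, Gamma_tst = -0.008808, Gamma_ttt = 0.216269; k1 = (0.205895, -1.018802, 0.798228, -0.228845)
  k2: at (s, t) = (-0.973141, -0.151814), (ds/dtau, dt/dtau) = (0.245806, -1.030244); Gamma_sss = 0.012444, Gamma_sst = -0.022723, Gamma_stt = -0.756201, Gamma_tss = 0.024383, Gamma_tst = -0.012444, Gamma_ttt = 0.250197; k2 = (0.245806, -1.030244, 0.790374, -0.273335)
  k3: at (s, t) = (-0.971145, -0.152386), (ds/dtau, dt/dtau) = (0.245413, -1.032469); Gamma_sss = 0.012482, Gamma_sst = -0.022797, Gamma_stt = -0.755995, Gamma_tss = 0.024481, Gamma_tst = -0.012482, Gamma_ttt = 0.250579; k3 = (0.245413, -1.032469, 0.793580, -0.274915)
  k4: at (s, t) = (-0.958894, -0.204121), (ds/dtau, dt/dtau) = (0.285252, -1.046294); Gamma_sss = 0.015616, Gamma_sst = -0.029206, Gamma_stt = -0.738598, Gamma_tss = 0.033691, Gamma_tst = -0.015616, Gamma_ttt = 0.285362; k4 = (0.285252, -1.046294, 0.789862, -0.324457)
  Y <- Y + (h/6)(k1 + 2k2 + 2k3 + k4): s = -0.9589, t = -0.2040, ds/dtau = 0.2852, dt/dtau = -1.0463

Answer: s = -0.9589, t = -0.2040, ds/dtau = 0.2852, dt/dtau = -1.0463


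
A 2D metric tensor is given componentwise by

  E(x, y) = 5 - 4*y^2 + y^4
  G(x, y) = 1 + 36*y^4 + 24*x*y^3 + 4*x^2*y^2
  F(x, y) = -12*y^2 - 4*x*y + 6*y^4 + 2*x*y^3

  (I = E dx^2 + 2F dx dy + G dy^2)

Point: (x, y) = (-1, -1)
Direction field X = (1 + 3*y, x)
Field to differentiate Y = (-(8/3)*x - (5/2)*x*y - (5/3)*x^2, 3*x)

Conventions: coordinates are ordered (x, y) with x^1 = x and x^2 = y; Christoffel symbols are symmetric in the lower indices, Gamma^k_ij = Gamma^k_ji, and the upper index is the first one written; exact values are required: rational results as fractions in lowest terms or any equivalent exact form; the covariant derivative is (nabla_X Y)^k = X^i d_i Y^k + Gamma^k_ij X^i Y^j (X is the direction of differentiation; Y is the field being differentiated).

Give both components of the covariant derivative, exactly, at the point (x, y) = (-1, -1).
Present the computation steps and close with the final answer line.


E = 2, F = -8, G = 65 at the point
E_x = 0, E_y = 4, F_x = 2, F_y = -2, G_x = -32, G_y = -224
EG - F^2 = 66;  g^inv = (1/66) * [[65, 8], [8, 2]]
first-kind symbols [ij,l] = (1/2)(d_i g_jl + d_j g_il - d_l g_ij): [xx,x] = E_x/2 = 0, [xx,y] = F_x - E_y/2 = 0, [xy,x] = E_y/2 = 2, [xy,y] = G_x/2 = -16, [yy,x] = F_y - G_x/2 = 14, [yy,y] = G_y/2 = -112
Gamma^x_ij = (G*[ij,x] - F*[ij,y])/(EG - F^2), Gamma^y_ij = (E*[ij,y] - F*[ij,x])/(EG - F^2)
Gamma_xxx = 0, Gamma_xxy = 1/33, Gamma_xyy = 7/33, Gamma_yxx = 0, Gamma_yxy = -8/33, Gamma_yyy = -56/33
X = (-2, -1), Y = (-3/2, -3) at the point

Answer: (nabla_X Y)^x = -263/33, (nabla_X Y)^y = -142/11


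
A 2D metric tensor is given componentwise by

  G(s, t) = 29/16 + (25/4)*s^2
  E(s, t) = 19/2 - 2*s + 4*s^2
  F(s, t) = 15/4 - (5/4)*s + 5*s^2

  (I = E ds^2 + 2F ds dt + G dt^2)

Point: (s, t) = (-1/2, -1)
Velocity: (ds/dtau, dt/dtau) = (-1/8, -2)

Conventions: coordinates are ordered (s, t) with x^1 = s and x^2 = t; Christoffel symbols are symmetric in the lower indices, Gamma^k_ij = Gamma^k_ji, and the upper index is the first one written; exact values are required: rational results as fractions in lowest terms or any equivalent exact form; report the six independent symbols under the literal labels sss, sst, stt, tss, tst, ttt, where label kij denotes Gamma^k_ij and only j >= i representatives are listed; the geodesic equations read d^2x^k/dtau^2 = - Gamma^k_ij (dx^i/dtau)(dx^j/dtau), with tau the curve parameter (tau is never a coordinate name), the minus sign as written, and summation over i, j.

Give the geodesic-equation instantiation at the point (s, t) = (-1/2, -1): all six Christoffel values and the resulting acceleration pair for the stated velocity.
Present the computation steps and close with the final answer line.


E = 23/2, F = 45/8, G = 27/8 at the point
E_s = -6, E_t = 0, F_s = -25/4, F_t = 0, G_s = -25/4, G_t = 0
EG - F^2 = 459/64;  g^inv = (64/459) * [[27/8, -45/8], [-45/8, 23/2]]
first-kind symbols [ij,l] = (1/2)(d_i g_jl + d_j g_il - d_l g_ij): [ss,s] = E_s/2 = -3, [ss,t] = F_s - E_t/2 = -25/4, [st,s] = E_t/2 = 0, [st,t] = G_s/2 = -25/8, [tt,s] = F_t - G_s/2 = 25/8, [tt,t] = G_t/2 = 0
Gamma^s_ij = (G*[ij,s] - F*[ij,t])/(EG - F^2), Gamma^t_ij = (E*[ij,t] - F*[ij,s])/(EG - F^2)
Gamma_sss = 178/51, Gamma_sst = 125/51, Gamma_stt = 25/17, Gamma_tss = -3520/459, Gamma_tst = -2300/459, Gamma_ttt = -125/51
d^2s/dtau^2 = -(Gamma_sss*(-1/8)^2 + 2*Gamma_sst*(-1/8)*(-2) + Gamma_stt*(-2)^2) = -11689/1632
d^2t/dtau^2 = -(Gamma_tss*(-1/8)^2 + 2*Gamma_tst*(-1/8)*(-2) + Gamma_ttt*(-2)^2) = 5705/459

Answer: Gamma_sss = 178/51, Gamma_sst = 125/51, Gamma_stt = 25/17, Gamma_tss = -3520/459, Gamma_tst = -2300/459, Gamma_ttt = -125/51; accelerations (d^2s/dtau^2, d^2t/dtau^2) = (-11689/1632, 5705/459)


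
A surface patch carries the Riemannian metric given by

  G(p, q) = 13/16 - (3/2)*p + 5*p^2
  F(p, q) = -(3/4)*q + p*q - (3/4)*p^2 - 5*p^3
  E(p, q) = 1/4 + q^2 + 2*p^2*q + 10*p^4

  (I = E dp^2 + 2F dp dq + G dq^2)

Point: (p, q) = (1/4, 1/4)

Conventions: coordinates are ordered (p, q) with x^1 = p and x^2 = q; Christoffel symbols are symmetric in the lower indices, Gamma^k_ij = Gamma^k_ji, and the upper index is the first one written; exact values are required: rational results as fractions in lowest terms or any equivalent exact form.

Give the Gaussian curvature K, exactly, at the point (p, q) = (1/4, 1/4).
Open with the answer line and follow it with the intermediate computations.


Answer: K = -233728/13225

E = 49/128, F = -1/4, G = 3/4, EG - F^2 = 115/512 at the point
E_p = 7/8, E_q = 5/8, F_p = -17/16, F_q = -1/2, G_p = 1, G_q = 0
E_qq = 2, F_pq = 1, G_pp = 10
Brioschi: K = (det M1 - det M2) / (EG - F^2)^2 with the standard first/second-derivative matrices M1, M2.
M1 = [[-E_qq/2 + F_pq - G_pp/2, E_p/2, F_p - E_q/2], [F_q - G_p/2, E, F], [G_q/2, F, G]] = [[-5, 7/16, -11/8], [-1, 49/128, -1/4], [0, -1/4, 3/4]]; det M1 = -583/512
M2 = [[0, E_q/2, G_p/2], [E_q/2, E, F], [G_p/2, F, G]] = [[0, 5/16, 1/2], [5/16, 49/128, -1/4], [1/2, -1/4, 3/4]]; det M2 = -253/1024
det M1 - det M2 = -913/1024; K = -913/1024 / (115/512)^2 = -233728/13225


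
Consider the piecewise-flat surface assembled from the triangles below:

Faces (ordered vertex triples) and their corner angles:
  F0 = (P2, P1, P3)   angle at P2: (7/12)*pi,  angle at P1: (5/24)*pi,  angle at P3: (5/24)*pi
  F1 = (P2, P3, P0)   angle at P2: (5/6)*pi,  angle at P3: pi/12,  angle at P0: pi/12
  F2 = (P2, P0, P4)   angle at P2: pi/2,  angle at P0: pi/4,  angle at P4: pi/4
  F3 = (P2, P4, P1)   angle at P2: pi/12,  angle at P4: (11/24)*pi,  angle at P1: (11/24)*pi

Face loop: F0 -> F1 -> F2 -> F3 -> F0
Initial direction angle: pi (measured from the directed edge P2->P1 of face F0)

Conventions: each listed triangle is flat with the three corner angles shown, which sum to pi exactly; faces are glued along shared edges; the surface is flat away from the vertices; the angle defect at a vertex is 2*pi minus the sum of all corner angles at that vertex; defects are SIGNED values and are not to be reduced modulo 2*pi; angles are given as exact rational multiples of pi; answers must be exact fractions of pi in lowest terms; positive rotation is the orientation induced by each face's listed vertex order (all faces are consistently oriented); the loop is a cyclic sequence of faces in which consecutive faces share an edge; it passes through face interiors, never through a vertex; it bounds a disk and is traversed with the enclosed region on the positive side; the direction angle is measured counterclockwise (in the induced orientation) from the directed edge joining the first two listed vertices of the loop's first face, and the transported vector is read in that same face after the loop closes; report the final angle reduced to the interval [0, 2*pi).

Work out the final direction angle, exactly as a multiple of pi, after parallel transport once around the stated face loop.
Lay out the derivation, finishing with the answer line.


enclosed vertex P2: corner angles sum to 2*pi, defect = 2*pi - 2*pi = 0
holonomy = initial angle + sum of enclosed defects (mod 2*pi), positive in the induced orientation
final angle = pi + 0 = pi (mod 2*pi)

Answer: final direction angle = pi


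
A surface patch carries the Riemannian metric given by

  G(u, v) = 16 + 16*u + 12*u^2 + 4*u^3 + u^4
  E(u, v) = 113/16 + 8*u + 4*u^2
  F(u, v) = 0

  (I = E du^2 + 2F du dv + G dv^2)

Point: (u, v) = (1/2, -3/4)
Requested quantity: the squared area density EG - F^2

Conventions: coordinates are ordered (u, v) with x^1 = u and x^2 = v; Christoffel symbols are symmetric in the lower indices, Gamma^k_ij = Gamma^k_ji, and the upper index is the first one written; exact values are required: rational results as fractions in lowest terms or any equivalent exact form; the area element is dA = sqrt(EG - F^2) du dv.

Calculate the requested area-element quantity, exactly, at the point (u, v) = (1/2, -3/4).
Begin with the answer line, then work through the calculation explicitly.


Answer: EG - F^2 = 85113/256

E = 193/16, F = 0, G = 441/16; EG - F^2 = 85113/256


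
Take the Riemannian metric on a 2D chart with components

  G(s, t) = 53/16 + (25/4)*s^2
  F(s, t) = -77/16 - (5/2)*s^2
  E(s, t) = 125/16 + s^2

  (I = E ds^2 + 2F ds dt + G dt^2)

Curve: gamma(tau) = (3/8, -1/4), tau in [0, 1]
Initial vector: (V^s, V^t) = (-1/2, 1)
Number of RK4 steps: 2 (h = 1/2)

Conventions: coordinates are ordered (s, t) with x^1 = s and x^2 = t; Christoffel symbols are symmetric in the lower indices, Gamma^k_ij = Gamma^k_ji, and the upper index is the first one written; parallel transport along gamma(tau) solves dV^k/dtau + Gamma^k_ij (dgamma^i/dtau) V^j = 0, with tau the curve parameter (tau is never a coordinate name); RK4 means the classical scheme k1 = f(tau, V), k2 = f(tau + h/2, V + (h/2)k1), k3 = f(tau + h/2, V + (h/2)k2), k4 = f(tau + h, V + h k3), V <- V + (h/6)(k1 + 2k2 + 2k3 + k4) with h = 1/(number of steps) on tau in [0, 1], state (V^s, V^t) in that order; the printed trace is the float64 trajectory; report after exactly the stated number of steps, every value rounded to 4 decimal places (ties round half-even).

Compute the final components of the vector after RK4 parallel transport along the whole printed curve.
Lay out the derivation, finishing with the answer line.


gamma'(tau) = (0, 0); f(tau, V)^k = -Gamma^k_ij(gamma(tau)) gamma'^i(tau) V^j; h = 1/2; intermediate values shown to 6 dp
curve data and Christoffel symbols at the stage parameters:
  tau = 0.000000: gamma = (0.375000, -0.250000), gamma' = (0.000000, 0.000000); Gamma_sss = -1.216522, Gamma_sst = 1.815336, Gamma_stt = -1.473415, Gamma_tss = -1.946172, Gamma_tst = 2.795782, Gamma_ttt = -1.815336
  tau = 0.250000: gamma = (0.375000, -0.250000), gamma' = (0.000000, 0.000000); Gamma_sss = -1.216522, Gamma_sst = 1.815336, Gamma_stt = -1.473415, Gamma_tss = -1.946172, Gamma_tst = 2.795782, Gamma_ttt = -1.815336
  tau = 0.500000: gamma = (0.375000, -0.250000), gamma' = (0.000000, 0.000000); Gamma_sss = -1.216522, Gamma_sst = 1.815336, Gamma_stt = -1.473415, Gamma_tss = -1.946172, Gamma_tst = 2.795782, Gamma_ttt = -1.815336
  tau = 0.750000: gamma = (0.375000, -0.250000), gamma' = (0.000000, 0.000000); Gamma_sss = -1.216522, Gamma_sst = 1.815336, Gamma_stt = -1.473415, Gamma_tss = -1.946172, Gamma_tst = 2.795782, Gamma_ttt = -1.815336
  tau = 1.000000: gamma = (0.375000, -0.250000), gamma' = (0.000000, 0.000000); Gamma_sss = -1.216522, Gamma_sst = 1.815336, Gamma_stt = -1.473415, Gamma_tss = -1.946172, Gamma_tst = 2.795782, Gamma_ttt = -1.815336
step 0: V^s = -0.5000, V^t = 1.0000
step 1: k1 = (0.000000, 0.000000), k2 = (0.000000, 0.000000), k3 = (0.000000, 0.000000), k4 = (0.000000, 0.000000); V <- V + (h/6)(k1 + 2k2 + 2k3 + k4): V^s = -0.5000, V^t = 1.0000
step 2: k1 = (0.000000, 0.000000), k2 = (0.000000, 0.000000), k3 = (0.000000, 0.000000), k4 = (0.000000, 0.000000); V <- V + (h/6)(k1 + 2k2 + 2k3 + k4): V^s = -0.5000, V^t = 1.0000

Answer: V^s = -0.5000, V^t = 1.0000


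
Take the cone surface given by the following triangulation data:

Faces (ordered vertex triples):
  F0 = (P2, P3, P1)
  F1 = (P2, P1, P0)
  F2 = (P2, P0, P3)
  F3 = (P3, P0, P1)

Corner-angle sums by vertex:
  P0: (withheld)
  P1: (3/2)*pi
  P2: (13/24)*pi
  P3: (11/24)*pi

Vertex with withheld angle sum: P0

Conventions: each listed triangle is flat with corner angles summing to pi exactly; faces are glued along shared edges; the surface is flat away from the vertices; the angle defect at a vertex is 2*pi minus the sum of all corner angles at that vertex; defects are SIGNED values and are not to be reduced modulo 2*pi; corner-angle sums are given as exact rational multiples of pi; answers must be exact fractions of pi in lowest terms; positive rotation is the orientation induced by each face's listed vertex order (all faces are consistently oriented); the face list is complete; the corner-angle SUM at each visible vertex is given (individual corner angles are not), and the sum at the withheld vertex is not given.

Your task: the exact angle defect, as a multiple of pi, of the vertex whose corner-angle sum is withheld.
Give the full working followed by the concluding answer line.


V = 4, E = 6, F = 4; chi = V - E + F = 2
Gauss-Bonnet: total defect = 2*pi*chi = 4*pi; visible defects sum to (7/2)*pi

Answer: defect(P0) = pi/2


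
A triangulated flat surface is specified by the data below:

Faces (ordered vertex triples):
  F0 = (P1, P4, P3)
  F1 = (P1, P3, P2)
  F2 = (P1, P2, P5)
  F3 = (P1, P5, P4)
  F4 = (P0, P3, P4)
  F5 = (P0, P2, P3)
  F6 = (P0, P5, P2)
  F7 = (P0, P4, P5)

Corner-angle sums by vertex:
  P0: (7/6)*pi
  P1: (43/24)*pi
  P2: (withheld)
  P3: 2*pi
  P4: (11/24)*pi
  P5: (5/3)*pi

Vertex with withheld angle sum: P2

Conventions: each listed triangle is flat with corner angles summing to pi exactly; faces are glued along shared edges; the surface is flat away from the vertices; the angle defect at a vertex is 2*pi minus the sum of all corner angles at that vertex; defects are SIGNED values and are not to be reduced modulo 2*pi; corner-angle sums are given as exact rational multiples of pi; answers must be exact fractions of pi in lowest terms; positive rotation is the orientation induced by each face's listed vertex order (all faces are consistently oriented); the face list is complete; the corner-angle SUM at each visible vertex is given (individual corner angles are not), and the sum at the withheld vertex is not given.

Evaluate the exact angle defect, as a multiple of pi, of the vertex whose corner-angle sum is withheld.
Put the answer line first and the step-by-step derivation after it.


Answer: defect(P2) = (13/12)*pi

V = 6, E = 12, F = 8; chi = V - E + F = 2
Gauss-Bonnet: total defect = 2*pi*chi = 4*pi; visible defects sum to (35/12)*pi


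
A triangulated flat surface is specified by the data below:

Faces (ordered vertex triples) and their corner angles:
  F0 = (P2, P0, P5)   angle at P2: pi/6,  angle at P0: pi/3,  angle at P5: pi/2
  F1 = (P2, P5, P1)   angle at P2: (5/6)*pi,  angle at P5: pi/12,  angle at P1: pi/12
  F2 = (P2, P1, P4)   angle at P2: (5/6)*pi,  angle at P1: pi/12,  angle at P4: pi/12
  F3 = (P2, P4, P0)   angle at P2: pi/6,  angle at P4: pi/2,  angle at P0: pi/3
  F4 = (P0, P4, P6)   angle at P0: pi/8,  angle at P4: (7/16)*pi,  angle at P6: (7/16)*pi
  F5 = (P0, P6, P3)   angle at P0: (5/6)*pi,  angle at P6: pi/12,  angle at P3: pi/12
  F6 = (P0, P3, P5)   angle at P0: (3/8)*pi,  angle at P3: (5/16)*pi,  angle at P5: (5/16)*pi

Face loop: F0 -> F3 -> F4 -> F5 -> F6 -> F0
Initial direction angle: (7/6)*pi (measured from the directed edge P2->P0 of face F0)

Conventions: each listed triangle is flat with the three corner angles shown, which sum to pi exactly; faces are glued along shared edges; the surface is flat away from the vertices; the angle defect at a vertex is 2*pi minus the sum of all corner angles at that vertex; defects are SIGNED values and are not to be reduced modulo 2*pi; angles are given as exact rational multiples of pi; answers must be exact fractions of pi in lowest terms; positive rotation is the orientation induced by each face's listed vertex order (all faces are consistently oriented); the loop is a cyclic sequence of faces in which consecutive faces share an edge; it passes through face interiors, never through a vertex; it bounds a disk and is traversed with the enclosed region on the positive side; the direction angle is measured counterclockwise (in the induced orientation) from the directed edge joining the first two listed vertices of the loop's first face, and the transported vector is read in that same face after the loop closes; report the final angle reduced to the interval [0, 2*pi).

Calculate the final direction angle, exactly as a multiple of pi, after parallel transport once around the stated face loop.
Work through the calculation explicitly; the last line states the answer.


enclosed vertex P0: corner angles sum to 2*pi, defect = 2*pi - 2*pi = 0
final direction = starting direction + enclosed defect total, reduced mod 2*pi (induced orientation)
final angle = (7/6)*pi + 0 = (7/6)*pi (mod 2*pi)

Answer: final direction angle = (7/6)*pi


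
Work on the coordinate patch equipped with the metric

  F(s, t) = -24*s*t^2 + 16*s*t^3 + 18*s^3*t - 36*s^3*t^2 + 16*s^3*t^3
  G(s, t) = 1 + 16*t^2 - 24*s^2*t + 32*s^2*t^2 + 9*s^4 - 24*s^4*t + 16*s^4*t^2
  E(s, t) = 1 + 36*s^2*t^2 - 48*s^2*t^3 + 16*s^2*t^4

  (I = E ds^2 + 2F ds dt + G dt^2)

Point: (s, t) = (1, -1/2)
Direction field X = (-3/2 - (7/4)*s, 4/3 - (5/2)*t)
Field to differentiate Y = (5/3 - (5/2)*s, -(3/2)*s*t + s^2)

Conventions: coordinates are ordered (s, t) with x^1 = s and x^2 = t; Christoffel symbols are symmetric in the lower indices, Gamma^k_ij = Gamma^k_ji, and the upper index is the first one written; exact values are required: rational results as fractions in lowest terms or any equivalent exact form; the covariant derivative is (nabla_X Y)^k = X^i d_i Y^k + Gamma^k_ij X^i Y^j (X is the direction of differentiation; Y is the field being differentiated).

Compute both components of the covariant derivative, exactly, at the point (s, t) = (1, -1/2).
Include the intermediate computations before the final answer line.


E = 17, F = -28, G = 50 at the point
E_s = 32, E_t = -80, F_s = -68, F_t = 102, G_s = 140, G_t = -112
EG - F^2 = 66;  g^inv = (1/66) * [[50, 28], [28, 17]]
first-kind symbols [ij,l] = (1/2)(d_i g_jl + d_j g_il - d_l g_ij): [ss,s] = E_s/2 = 16, [ss,t] = F_s - E_t/2 = -28, [st,s] = E_t/2 = -40, [st,t] = G_s/2 = 70, [tt,s] = F_t - G_s/2 = 32, [tt,t] = G_t/2 = -56
Gamma^s_ij = (G*[ij,s] - F*[ij,t])/(EG - F^2), Gamma^t_ij = (E*[ij,t] - F*[ij,s])/(EG - F^2)
Gamma_sss = 8/33, Gamma_sst = -20/33, Gamma_stt = 16/33, Gamma_tss = -14/33, Gamma_tst = 35/33, Gamma_ttt = -28/33
X = (-13/4, 31/12), Y = (-5/6, 7/4) at the point

Answer: (nabla_X Y)^s = 37363/2376, (nabla_X Y)^t = -15511/594


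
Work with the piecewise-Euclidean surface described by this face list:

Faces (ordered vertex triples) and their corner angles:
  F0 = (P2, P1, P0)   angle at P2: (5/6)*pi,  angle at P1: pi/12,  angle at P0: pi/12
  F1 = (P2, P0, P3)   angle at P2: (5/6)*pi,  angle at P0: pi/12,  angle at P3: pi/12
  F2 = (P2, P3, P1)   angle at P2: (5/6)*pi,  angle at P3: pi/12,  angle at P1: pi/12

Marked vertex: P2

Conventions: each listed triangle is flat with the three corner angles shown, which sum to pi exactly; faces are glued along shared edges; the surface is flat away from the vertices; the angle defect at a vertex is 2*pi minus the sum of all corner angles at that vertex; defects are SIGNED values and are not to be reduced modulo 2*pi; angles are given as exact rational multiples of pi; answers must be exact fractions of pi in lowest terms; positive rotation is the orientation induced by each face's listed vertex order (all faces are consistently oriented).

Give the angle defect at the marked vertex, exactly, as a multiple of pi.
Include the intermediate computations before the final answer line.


Sum of corner angles at P2: (5/2)*pi
defect = 2*pi - (5/2)*pi

Answer: defect(P2) = -pi/2


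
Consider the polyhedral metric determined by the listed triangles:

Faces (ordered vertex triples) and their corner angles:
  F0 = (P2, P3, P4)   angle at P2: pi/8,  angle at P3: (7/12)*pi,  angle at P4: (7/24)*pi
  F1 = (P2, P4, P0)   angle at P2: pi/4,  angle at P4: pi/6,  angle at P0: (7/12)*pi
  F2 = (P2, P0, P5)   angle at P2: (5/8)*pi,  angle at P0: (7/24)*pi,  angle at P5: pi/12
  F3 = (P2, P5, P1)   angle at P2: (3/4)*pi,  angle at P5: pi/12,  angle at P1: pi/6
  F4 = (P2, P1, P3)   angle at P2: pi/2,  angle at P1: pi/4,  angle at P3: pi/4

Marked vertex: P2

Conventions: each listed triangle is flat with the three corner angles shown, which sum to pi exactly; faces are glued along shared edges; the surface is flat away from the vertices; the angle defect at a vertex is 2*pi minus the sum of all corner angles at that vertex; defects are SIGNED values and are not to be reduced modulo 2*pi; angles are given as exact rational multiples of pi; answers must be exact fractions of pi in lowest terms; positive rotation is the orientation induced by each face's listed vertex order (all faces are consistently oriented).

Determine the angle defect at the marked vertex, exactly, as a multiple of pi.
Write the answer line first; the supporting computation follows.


Answer: defect(P2) = -pi/4

Sum of corner angles at P2: (9/4)*pi
defect = 2*pi - (9/4)*pi
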